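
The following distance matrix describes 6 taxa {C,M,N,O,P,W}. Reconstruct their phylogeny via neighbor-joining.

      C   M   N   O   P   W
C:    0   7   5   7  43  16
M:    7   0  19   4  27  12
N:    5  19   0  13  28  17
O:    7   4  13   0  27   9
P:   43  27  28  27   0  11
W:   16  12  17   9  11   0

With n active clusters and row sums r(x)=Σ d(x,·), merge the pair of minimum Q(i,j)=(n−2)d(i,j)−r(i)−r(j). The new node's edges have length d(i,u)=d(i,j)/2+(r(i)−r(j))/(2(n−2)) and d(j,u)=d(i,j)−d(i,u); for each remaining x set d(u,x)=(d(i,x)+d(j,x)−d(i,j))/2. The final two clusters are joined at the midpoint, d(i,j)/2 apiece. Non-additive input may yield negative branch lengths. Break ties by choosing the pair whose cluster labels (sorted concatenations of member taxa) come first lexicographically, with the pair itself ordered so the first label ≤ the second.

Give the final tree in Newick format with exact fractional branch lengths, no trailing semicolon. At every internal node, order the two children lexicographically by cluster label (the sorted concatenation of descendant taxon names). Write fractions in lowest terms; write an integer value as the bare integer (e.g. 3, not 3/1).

((((C:2/3,N:13/3):27/4,O:3/4):1/2,M:3):11/2,(P:115/8,W:-27/8):11/2)

step 1: merge (P,W) at d=11, Q=-157; branch lengths P→115/8, W→-27/8; new cluster PW
  updated: d(C,PW)=24, d(M,PW)=14, d(N,PW)=17, d(O,PW)=25/2
step 2: merge (C,N) at d=5, Q=-82; branch lengths C→2/3, N→13/3; new cluster CN
  updated: d(CN,M)=21/2, d(CN,O)=15/2, d(CN,PW)=18
step 3: merge (CN,O) at d=15/2, Q=-45; branch lengths CN→27/4, O→3/4; new cluster CNO
  updated: d(CNO,M)=7/2, d(CNO,PW)=23/2
step 4: merge (CNO,M) at d=7/2, Q=-29; branch lengths CNO→1/2, M→3; new cluster CMNO
  updated: d(CMNO,PW)=11
step 5: merge (CMNO,PW) at d=11; branch lengths CMNO→11/2, PW→11/2; new cluster CMNOPW
final tree: ((((C:2/3,N:13/3):27/4,O:3/4):1/2,M:3):11/2,(P:115/8,W:-27/8):11/2)
total length: 38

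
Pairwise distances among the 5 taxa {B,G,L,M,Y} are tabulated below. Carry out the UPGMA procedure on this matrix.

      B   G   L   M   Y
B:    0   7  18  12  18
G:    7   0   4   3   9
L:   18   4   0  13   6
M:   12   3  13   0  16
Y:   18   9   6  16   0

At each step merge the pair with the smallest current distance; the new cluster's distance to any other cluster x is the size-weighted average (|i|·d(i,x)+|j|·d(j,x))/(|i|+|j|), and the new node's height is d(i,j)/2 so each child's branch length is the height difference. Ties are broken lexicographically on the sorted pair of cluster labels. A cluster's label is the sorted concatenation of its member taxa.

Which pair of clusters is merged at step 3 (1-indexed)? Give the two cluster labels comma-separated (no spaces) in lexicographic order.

step 1: merge (G,M) at d=3; branch lengths G→3/2, M→3/2; new cluster GM
  updated: d(B,GM)=19/2, d(GM,L)=17/2, d(GM,Y)=25/2
step 2: merge (L,Y) at d=6; branch lengths L→3, Y→3; new cluster LY
  updated: d(B,LY)=18, d(GM,LY)=21/2
step 3: merge (B,GM) at d=19/2; branch lengths B→19/4, GM→13/4; new cluster BGM
  updated: d(BGM,LY)=13
step 4: merge (BGM,LY) at d=13; branch lengths BGM→7/4, LY→7/2; new cluster BGLMY
final tree: ((B:19/4,(G:3/2,M:3/2):13/4):7/4,(L:3,Y:3):7/2)
total length: 89/4

B,GM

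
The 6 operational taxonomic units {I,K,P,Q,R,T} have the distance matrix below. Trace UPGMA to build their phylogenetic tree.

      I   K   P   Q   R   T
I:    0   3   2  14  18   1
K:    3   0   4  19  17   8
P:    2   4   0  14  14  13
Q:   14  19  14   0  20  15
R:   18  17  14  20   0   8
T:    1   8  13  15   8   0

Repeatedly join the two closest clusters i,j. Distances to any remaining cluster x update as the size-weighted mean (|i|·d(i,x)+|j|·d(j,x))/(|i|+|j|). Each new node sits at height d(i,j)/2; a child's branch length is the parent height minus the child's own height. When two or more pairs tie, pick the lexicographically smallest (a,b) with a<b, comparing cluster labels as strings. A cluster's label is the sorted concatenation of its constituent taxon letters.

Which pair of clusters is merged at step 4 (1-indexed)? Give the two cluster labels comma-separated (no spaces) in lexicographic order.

1. join I+T (d=1) ⇒ IT; edges |I|=1/2, |T|=1/2
  updated: d(IT,K)=11/2, d(IT,P)=15/2, d(IT,Q)=29/2, d(IT,R)=13
2. join K+P (d=4) ⇒ KP; edges |K|=2, |P|=2
  updated: d(IT,KP)=13/2, d(KP,Q)=33/2, d(KP,R)=31/2
3. join IT+KP (d=13/2) ⇒ IKPT; edges |IT|=11/4, |KP|=5/4
  updated: d(IKPT,Q)=31/2, d(IKPT,R)=57/4
4. join IKPT+R (d=57/4) ⇒ IKPRT; edges |IKPT|=31/8, |R|=57/8
  updated: d(IKPRT,Q)=82/5
5. join IKPRT+Q (d=82/5) ⇒ IKPQRT; edges |IKPRT|=43/40, |Q|=41/5
final tree: ((((I:1/2,T:1/2):11/4,(K:2,P:2):5/4):31/8,R:57/8):43/40,Q:41/5)
total length: 1171/40

IKPT,R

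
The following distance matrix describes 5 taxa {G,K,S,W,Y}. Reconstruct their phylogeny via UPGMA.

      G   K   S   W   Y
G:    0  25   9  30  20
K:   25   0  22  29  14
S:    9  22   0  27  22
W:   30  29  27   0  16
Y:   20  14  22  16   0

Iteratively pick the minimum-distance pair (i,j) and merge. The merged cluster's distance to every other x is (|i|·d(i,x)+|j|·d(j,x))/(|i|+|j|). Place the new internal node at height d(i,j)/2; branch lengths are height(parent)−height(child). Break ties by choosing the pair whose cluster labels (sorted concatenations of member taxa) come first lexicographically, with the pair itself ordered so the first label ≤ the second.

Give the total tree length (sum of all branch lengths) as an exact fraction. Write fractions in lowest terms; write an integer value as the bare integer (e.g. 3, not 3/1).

385/8

step 1: merge (G,S) at d=9; branch lengths G→9/2, S→9/2; new cluster GS
  updated: d(GS,K)=47/2, d(GS,W)=57/2, d(GS,Y)=21
step 2: merge (K,Y) at d=14; branch lengths K→7, Y→7; new cluster KY
  updated: d(GS,KY)=89/4, d(KY,W)=45/2
step 3: merge (GS,KY) at d=89/4; branch lengths GS→53/8, KY→33/8; new cluster GKSY
  updated: d(GKSY,W)=51/2
step 4: merge (GKSY,W) at d=51/2; branch lengths GKSY→13/8, W→51/4; new cluster GKSWY
final tree: (((G:9/2,S:9/2):53/8,(K:7,Y:7):33/8):13/8,W:51/4)
total length: 385/8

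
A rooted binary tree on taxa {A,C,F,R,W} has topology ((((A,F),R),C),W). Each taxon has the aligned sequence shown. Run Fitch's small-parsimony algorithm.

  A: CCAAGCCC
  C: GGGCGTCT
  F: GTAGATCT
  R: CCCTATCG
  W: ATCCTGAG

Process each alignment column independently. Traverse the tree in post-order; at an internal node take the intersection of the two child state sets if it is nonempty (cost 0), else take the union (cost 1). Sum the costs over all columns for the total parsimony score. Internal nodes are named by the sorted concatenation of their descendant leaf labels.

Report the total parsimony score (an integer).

[col 0] AF: children A:{C}, F:{G} ∪→ {C,G}; cost 1
[col 0] AFR: children AF:{C,G}, R:{C} ∩→ {C}; cost 0
[col 0] ACFR: children AFR:{C}, C:{G} ∪→ {C,G}; cost 1
[col 0] ACFRW: children ACFR:{C,G}, W:{A} ∪→ {A,C,G}; cost 1
[col 1] AF: children A:{C}, F:{T} ∪→ {C,T}; cost 1
[col 1] AFR: children AF:{C,T}, R:{C} ∩→ {C}; cost 0
[col 1] ACFR: children AFR:{C}, C:{G} ∪→ {C,G}; cost 1
[col 1] ACFRW: children ACFR:{C,G}, W:{T} ∪→ {C,G,T}; cost 1
[col 2] AF: children A:{A}, F:{A} ∩→ {A}; cost 0
[col 2] AFR: children AF:{A}, R:{C} ∪→ {A,C}; cost 1
[col 2] ACFR: children AFR:{A,C}, C:{G} ∪→ {A,C,G}; cost 1
[col 2] ACFRW: children ACFR:{A,C,G}, W:{C} ∩→ {C}; cost 0
[col 3] AF: children A:{A}, F:{G} ∪→ {A,G}; cost 1
[col 3] AFR: children AF:{A,G}, R:{T} ∪→ {A,G,T}; cost 1
[col 3] ACFR: children AFR:{A,G,T}, C:{C} ∪→ {A,C,G,T}; cost 1
[col 3] ACFRW: children ACFR:{A,C,G,T}, W:{C} ∩→ {C}; cost 0
[col 4] AF: children A:{G}, F:{A} ∪→ {A,G}; cost 1
[col 4] AFR: children AF:{A,G}, R:{A} ∩→ {A}; cost 0
[col 4] ACFR: children AFR:{A}, C:{G} ∪→ {A,G}; cost 1
[col 4] ACFRW: children ACFR:{A,G}, W:{T} ∪→ {A,G,T}; cost 1
[col 5] AF: children A:{C}, F:{T} ∪→ {C,T}; cost 1
[col 5] AFR: children AF:{C,T}, R:{T} ∩→ {T}; cost 0
[col 5] ACFR: children AFR:{T}, C:{T} ∩→ {T}; cost 0
[col 5] ACFRW: children ACFR:{T}, W:{G} ∪→ {G,T}; cost 1
[col 6] AF: children A:{C}, F:{C} ∩→ {C}; cost 0
[col 6] AFR: children AF:{C}, R:{C} ∩→ {C}; cost 0
[col 6] ACFR: children AFR:{C}, C:{C} ∩→ {C}; cost 0
[col 6] ACFRW: children ACFR:{C}, W:{A} ∪→ {A,C}; cost 1
[col 7] AF: children A:{C}, F:{T} ∪→ {C,T}; cost 1
[col 7] AFR: children AF:{C,T}, R:{G} ∪→ {C,G,T}; cost 1
[col 7] ACFR: children AFR:{C,G,T}, C:{T} ∩→ {T}; cost 0
[col 7] ACFRW: children ACFR:{T}, W:{G} ∪→ {G,T}; cost 1
per-site changes: [3, 3, 2, 3, 3, 2, 1, 3]; total = 20

20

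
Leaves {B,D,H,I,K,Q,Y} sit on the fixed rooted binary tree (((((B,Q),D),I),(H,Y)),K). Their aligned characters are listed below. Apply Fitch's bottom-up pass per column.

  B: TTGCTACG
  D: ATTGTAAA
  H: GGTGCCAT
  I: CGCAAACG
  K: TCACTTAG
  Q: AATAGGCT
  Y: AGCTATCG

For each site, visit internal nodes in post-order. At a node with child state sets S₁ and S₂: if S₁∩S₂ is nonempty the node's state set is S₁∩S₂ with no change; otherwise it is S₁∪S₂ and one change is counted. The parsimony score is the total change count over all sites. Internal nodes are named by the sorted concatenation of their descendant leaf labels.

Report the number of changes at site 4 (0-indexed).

site 0, node BQ: B={T} ∪ Q={A} → {A,T} (+1)
site 0, node BDQ: BQ={A,T} ∩ D={A} → {A} (+0)
site 0, node BDIQ: BDQ={A} ∪ I={C} → {A,C} (+1)
site 0, node HY: H={G} ∪ Y={A} → {A,G} (+1)
site 0, node BDHIQY: BDIQ={A,C} ∩ HY={A,G} → {A} (+0)
site 0, node BDHIKQY: BDHIQY={A} ∪ K={T} → {A,T} (+1)
site 1, node BQ: B={T} ∪ Q={A} → {A,T} (+1)
site 1, node BDQ: BQ={A,T} ∩ D={T} → {T} (+0)
site 1, node BDIQ: BDQ={T} ∪ I={G} → {G,T} (+1)
site 1, node HY: H={G} ∩ Y={G} → {G} (+0)
site 1, node BDHIQY: BDIQ={G,T} ∩ HY={G} → {G} (+0)
site 1, node BDHIKQY: BDHIQY={G} ∪ K={C} → {C,G} (+1)
site 2, node BQ: B={G} ∪ Q={T} → {G,T} (+1)
site 2, node BDQ: BQ={G,T} ∩ D={T} → {T} (+0)
site 2, node BDIQ: BDQ={T} ∪ I={C} → {C,T} (+1)
site 2, node HY: H={T} ∪ Y={C} → {C,T} (+1)
site 2, node BDHIQY: BDIQ={C,T} ∩ HY={C,T} → {C,T} (+0)
site 2, node BDHIKQY: BDHIQY={C,T} ∪ K={A} → {A,C,T} (+1)
site 3, node BQ: B={C} ∪ Q={A} → {A,C} (+1)
site 3, node BDQ: BQ={A,C} ∪ D={G} → {A,C,G} (+1)
site 3, node BDIQ: BDQ={A,C,G} ∩ I={A} → {A} (+0)
site 3, node HY: H={G} ∪ Y={T} → {G,T} (+1)
site 3, node BDHIQY: BDIQ={A} ∪ HY={G,T} → {A,G,T} (+1)
site 3, node BDHIKQY: BDHIQY={A,G,T} ∪ K={C} → {A,C,G,T} (+1)
site 4, node BQ: B={T} ∪ Q={G} → {G,T} (+1)
site 4, node BDQ: BQ={G,T} ∩ D={T} → {T} (+0)
site 4, node BDIQ: BDQ={T} ∪ I={A} → {A,T} (+1)
site 4, node HY: H={C} ∪ Y={A} → {A,C} (+1)
site 4, node BDHIQY: BDIQ={A,T} ∩ HY={A,C} → {A} (+0)
site 4, node BDHIKQY: BDHIQY={A} ∪ K={T} → {A,T} (+1)
site 5, node BQ: B={A} ∪ Q={G} → {A,G} (+1)
site 5, node BDQ: BQ={A,G} ∩ D={A} → {A} (+0)
site 5, node BDIQ: BDQ={A} ∩ I={A} → {A} (+0)
site 5, node HY: H={C} ∪ Y={T} → {C,T} (+1)
site 5, node BDHIQY: BDIQ={A} ∪ HY={C,T} → {A,C,T} (+1)
site 5, node BDHIKQY: BDHIQY={A,C,T} ∩ K={T} → {T} (+0)
site 6, node BQ: B={C} ∩ Q={C} → {C} (+0)
site 6, node BDQ: BQ={C} ∪ D={A} → {A,C} (+1)
site 6, node BDIQ: BDQ={A,C} ∩ I={C} → {C} (+0)
site 6, node HY: H={A} ∪ Y={C} → {A,C} (+1)
site 6, node BDHIQY: BDIQ={C} ∩ HY={A,C} → {C} (+0)
site 6, node BDHIKQY: BDHIQY={C} ∪ K={A} → {A,C} (+1)
site 7, node BQ: B={G} ∪ Q={T} → {G,T} (+1)
site 7, node BDQ: BQ={G,T} ∪ D={A} → {A,G,T} (+1)
site 7, node BDIQ: BDQ={A,G,T} ∩ I={G} → {G} (+0)
site 7, node HY: H={T} ∪ Y={G} → {G,T} (+1)
site 7, node BDHIQY: BDIQ={G} ∩ HY={G,T} → {G} (+0)
site 7, node BDHIKQY: BDHIQY={G} ∩ K={G} → {G} (+0)
per-site changes: [4, 3, 4, 5, 4, 3, 3, 3]; total = 29

4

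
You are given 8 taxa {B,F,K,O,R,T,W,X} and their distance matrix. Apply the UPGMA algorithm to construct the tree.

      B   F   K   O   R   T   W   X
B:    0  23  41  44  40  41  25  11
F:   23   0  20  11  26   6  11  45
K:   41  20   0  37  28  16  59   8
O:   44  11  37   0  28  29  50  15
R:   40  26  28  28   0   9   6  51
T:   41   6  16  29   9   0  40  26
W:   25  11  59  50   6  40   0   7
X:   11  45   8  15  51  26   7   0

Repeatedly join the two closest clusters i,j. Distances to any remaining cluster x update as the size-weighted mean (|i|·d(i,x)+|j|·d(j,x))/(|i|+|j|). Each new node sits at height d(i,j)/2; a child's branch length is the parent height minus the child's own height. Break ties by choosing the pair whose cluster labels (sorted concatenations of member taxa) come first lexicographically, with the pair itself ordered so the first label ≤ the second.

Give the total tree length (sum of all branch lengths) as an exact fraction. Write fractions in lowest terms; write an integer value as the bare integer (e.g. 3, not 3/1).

iteration 1: select F,T (d=6); attach at lengths (3, 3); label the merged cluster FT
  updated: d(B,FT)=32, d(FT,K)=18, d(FT,O)=20, d(FT,R)=35/2, d(FT,W)=51/2, d(FT,X)=71/2
iteration 2: select R,W (d=6); attach at lengths (3, 3); label the merged cluster RW
  updated: d(B,RW)=65/2, d(FT,RW)=43/2, d(K,RW)=87/2, d(O,RW)=39, d(RW,X)=29
iteration 3: select K,X (d=8); attach at lengths (4, 4); label the merged cluster KX
  updated: d(B,KX)=26, d(FT,KX)=107/4, d(KX,O)=26, d(KX,RW)=145/4
iteration 4: select FT,O (d=20); attach at lengths (7, 10); label the merged cluster FOT
  updated: d(B,FOT)=36, d(FOT,KX)=53/2, d(FOT,RW)=82/3
iteration 5: select B,KX (d=26); attach at lengths (13, 9); label the merged cluster BKX
  updated: d(BKX,FOT)=89/3, d(BKX,RW)=35
iteration 6: select FOT,RW (d=82/3); attach at lengths (11/3, 32/3); label the merged cluster FORTW
  updated: d(BKX,FORTW)=159/5
iteration 7: select BKX,FORTW (d=159/5); attach at lengths (29/10, 67/30); label the merged cluster BFKORTWX
final tree: ((B:13,(K:4,X:4):9):29/10,(((F:3,T:3):7,O:10):11/3,(R:3,W:3):32/3):67/30)
total length: 1177/15

1177/15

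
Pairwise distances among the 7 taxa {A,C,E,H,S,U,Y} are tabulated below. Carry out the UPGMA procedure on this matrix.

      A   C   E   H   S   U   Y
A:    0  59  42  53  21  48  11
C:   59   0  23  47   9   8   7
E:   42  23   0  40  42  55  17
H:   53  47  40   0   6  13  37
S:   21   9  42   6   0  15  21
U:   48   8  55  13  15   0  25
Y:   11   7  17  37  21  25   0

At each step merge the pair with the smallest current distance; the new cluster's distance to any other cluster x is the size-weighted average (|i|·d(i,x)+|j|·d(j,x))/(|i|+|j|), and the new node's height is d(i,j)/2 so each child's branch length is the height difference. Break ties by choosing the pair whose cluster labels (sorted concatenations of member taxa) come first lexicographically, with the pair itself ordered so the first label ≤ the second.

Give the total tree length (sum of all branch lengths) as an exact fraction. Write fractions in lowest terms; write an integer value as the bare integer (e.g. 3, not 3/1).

iteration 1: select H,S (d=6); attach at lengths (3, 3); label the merged cluster HS
  updated: d(A,HS)=37, d(C,HS)=28, d(E,HS)=41, d(HS,U)=14, d(HS,Y)=29
iteration 2: select C,Y (d=7); attach at lengths (7/2, 7/2); label the merged cluster CY
  updated: d(A,CY)=35, d(CY,E)=20, d(CY,HS)=57/2, d(CY,U)=33/2
iteration 3: select HS,U (d=14); attach at lengths (4, 7); label the merged cluster HSU
  updated: d(A,HSU)=122/3, d(CY,HSU)=49/2, d(E,HSU)=137/3
iteration 4: select CY,E (d=20); attach at lengths (13/2, 10); label the merged cluster CEY
  updated: d(A,CEY)=112/3, d(CEY,HSU)=284/9
iteration 5: select CEY,HSU (d=284/9); attach at lengths (52/9, 79/9); label the merged cluster CEHSUY
  updated: d(A,CEHSUY)=39
iteration 6: select A,CEHSUY (d=39); attach at lengths (39/2, 67/18); label the merged cluster ACEHSUY
final tree: (A:39/2,(((C:7/2,Y:7/2):13/2,E:10):52/9,((H:3,S:3):4,U:7):79/9):67/18)
total length: 1409/18

1409/18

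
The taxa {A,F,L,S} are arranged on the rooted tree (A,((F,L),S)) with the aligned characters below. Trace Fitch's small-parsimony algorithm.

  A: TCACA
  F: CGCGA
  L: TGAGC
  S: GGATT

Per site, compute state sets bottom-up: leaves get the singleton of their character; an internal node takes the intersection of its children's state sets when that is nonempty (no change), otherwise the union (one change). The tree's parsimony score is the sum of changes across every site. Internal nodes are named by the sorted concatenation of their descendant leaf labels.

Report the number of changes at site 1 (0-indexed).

1

FL@0: {C} ∪ {T} = {C,T} (union, +1)
FLS@0: {C,T} ∪ {G} = {C,G,T} (union, +1)
AFLS@0: {T} ∩ {C,G,T} = {T} (intersection, +0)
FL@1: {G} ∩ {G} = {G} (intersection, +0)
FLS@1: {G} ∩ {G} = {G} (intersection, +0)
AFLS@1: {C} ∪ {G} = {C,G} (union, +1)
FL@2: {C} ∪ {A} = {A,C} (union, +1)
FLS@2: {A,C} ∩ {A} = {A} (intersection, +0)
AFLS@2: {A} ∩ {A} = {A} (intersection, +0)
FL@3: {G} ∩ {G} = {G} (intersection, +0)
FLS@3: {G} ∪ {T} = {G,T} (union, +1)
AFLS@3: {C} ∪ {G,T} = {C,G,T} (union, +1)
FL@4: {A} ∪ {C} = {A,C} (union, +1)
FLS@4: {A,C} ∪ {T} = {A,C,T} (union, +1)
AFLS@4: {A} ∩ {A,C,T} = {A} (intersection, +0)
per-site changes: [2, 1, 1, 2, 2]; total = 8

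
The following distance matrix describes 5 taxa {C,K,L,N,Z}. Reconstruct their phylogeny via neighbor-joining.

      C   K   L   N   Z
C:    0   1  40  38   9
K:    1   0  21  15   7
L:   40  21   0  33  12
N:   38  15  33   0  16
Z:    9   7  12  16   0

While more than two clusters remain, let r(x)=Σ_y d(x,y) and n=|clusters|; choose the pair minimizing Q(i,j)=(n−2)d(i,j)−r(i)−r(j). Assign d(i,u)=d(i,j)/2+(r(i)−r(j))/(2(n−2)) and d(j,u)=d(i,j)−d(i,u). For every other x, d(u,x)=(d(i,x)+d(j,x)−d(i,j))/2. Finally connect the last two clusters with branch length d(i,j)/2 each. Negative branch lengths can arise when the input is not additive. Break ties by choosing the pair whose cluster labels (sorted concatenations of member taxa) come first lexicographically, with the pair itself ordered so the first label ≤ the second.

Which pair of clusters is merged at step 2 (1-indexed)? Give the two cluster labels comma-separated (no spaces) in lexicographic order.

1. join C+K (d=1, Q=-129) ⇒ CK; edges |C|=47/6, |K|=-41/6
  updated: d(CK,L)=30, d(CK,N)=26, d(CK,Z)=15/2
2. join CK+N (d=26, Q=-173/2) ⇒ CKN; edges |CK|=81/8, |N|=127/8
  updated: d(CKN,L)=37/2, d(CKN,Z)=-5/4
3. join CKN+L (d=37/2, Q=-117/4) ⇒ CKLN; edges |CKN|=21/8, |L|=127/8
  updated: d(CKLN,Z)=-31/8
4. join CKLN+Z (d=-31/8) ⇒ CKLNZ; edges |CKLN|=-31/16, |Z|=-31/16
final tree: ((((C:47/6,K:-41/6):81/8,N:127/8):21/8,L:127/8):-31/16,Z:-31/16)
total length: 333/8

CK,N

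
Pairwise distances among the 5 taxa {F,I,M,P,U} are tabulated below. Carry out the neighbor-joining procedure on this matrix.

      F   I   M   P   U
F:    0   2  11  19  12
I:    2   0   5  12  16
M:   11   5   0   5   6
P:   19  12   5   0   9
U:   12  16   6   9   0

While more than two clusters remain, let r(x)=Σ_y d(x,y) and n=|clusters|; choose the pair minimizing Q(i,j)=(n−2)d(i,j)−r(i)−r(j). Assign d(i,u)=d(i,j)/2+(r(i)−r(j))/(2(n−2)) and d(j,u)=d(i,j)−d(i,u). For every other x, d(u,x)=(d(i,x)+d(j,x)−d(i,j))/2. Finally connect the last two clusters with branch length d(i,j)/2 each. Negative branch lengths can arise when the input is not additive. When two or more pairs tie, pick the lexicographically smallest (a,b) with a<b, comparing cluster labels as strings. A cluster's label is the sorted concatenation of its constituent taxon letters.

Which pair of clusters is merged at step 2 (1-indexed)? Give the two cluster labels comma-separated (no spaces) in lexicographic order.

FI,M

1. join F+I (d=2, Q=-73) ⇒ FI; edges |F|=5/2, |I|=-1/2
  updated: d(FI,M)=7, d(FI,P)=29/2, d(FI,U)=13
2. join FI+M (d=7, Q=-77/2) ⇒ FIM; edges |FI|=61/8, |M|=-5/8
  updated: d(FIM,P)=25/4, d(FIM,U)=6
3. join FIM+P (d=25/4, Q=-85/4) ⇒ FIMP; edges |FIM|=13/8, |P|=37/8
  updated: d(FIMP,U)=35/8
4. join FIMP+U (d=35/8) ⇒ FIMPU; edges |FIMP|=35/16, |U|=35/16
final tree: ((((F:5/2,I:-1/2):61/8,M:-5/8):13/8,P:37/8):35/16,U:35/16)
total length: 157/8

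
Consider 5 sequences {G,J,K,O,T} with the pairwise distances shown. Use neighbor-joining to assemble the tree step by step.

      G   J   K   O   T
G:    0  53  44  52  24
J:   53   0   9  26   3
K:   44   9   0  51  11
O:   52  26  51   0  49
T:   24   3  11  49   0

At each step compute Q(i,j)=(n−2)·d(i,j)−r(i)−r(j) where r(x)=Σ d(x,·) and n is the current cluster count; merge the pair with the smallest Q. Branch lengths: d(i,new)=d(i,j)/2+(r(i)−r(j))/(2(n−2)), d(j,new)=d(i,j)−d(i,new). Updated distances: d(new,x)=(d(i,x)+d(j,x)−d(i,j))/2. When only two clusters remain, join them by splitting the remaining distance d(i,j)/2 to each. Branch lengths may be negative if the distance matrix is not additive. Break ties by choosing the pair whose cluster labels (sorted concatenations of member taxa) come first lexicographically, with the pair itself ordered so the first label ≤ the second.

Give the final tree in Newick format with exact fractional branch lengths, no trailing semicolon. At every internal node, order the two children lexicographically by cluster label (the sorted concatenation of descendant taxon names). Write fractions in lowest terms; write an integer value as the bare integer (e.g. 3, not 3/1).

((((G:151/6,O:161/6):21/2,T:0):5/2,J:1/2):17/4,K:17/4)

step 1: merge (G,O) at d=52, Q=-195; branch lengths G→151/6, O→161/6; new cluster GO
  updated: d(GO,J)=27/2, d(GO,K)=43/2, d(GO,T)=21/2
step 2: merge (GO,T) at d=21/2, Q=-49; branch lengths GO→21/2, T→0; new cluster GOT
  updated: d(GOT,J)=3, d(GOT,K)=11
step 3: merge (GOT,J) at d=3, Q=-23; branch lengths GOT→5/2, J→1/2; new cluster GJOT
  updated: d(GJOT,K)=17/2
step 4: merge (GJOT,K) at d=17/2; branch lengths GJOT→17/4, K→17/4; new cluster GJKOT
final tree: ((((G:151/6,O:161/6):21/2,T:0):5/2,J:1/2):17/4,K:17/4)
total length: 74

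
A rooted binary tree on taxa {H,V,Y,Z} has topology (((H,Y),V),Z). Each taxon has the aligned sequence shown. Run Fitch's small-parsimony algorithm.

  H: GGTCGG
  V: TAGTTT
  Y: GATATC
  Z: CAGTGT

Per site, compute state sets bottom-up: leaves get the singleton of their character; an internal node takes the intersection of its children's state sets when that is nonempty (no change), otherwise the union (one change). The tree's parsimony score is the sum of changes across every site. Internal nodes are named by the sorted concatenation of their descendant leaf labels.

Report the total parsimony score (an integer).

10

site 0, node HY: H={G} ∩ Y={G} → {G} (+0)
site 0, node HVY: HY={G} ∪ V={T} → {G,T} (+1)
site 0, node HVYZ: HVY={G,T} ∪ Z={C} → {C,G,T} (+1)
site 1, node HY: H={G} ∪ Y={A} → {A,G} (+1)
site 1, node HVY: HY={A,G} ∩ V={A} → {A} (+0)
site 1, node HVYZ: HVY={A} ∩ Z={A} → {A} (+0)
site 2, node HY: H={T} ∩ Y={T} → {T} (+0)
site 2, node HVY: HY={T} ∪ V={G} → {G,T} (+1)
site 2, node HVYZ: HVY={G,T} ∩ Z={G} → {G} (+0)
site 3, node HY: H={C} ∪ Y={A} → {A,C} (+1)
site 3, node HVY: HY={A,C} ∪ V={T} → {A,C,T} (+1)
site 3, node HVYZ: HVY={A,C,T} ∩ Z={T} → {T} (+0)
site 4, node HY: H={G} ∪ Y={T} → {G,T} (+1)
site 4, node HVY: HY={G,T} ∩ V={T} → {T} (+0)
site 4, node HVYZ: HVY={T} ∪ Z={G} → {G,T} (+1)
site 5, node HY: H={G} ∪ Y={C} → {C,G} (+1)
site 5, node HVY: HY={C,G} ∪ V={T} → {C,G,T} (+1)
site 5, node HVYZ: HVY={C,G,T} ∩ Z={T} → {T} (+0)
per-site changes: [2, 1, 1, 2, 2, 2]; total = 10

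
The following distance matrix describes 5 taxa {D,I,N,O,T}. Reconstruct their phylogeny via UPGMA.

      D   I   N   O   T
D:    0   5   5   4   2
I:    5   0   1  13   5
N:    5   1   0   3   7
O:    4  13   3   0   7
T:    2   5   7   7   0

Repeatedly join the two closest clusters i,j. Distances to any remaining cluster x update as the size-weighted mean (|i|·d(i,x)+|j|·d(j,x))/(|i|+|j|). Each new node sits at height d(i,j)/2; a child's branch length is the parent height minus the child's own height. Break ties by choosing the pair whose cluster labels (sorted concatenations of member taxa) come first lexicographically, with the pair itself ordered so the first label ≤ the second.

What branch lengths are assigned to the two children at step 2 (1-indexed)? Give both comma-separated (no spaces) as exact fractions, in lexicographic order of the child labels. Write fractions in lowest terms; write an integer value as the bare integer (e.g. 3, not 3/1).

1,1

step 1: merge (I,N) at d=1; branch lengths I→1/2, N→1/2; new cluster IN
  updated: d(D,IN)=5, d(IN,O)=8, d(IN,T)=6
step 2: merge (D,T) at d=2; branch lengths D→1, T→1; new cluster DT
  updated: d(DT,IN)=11/2, d(DT,O)=11/2
step 3: merge (DT,IN) at d=11/2; branch lengths DT→7/4, IN→9/4; new cluster DINT
  updated: d(DINT,O)=27/4
step 4: merge (DINT,O) at d=27/4; branch lengths DINT→5/8, O→27/8; new cluster DINOT
final tree: (((D:1,T:1):7/4,(I:1/2,N:1/2):9/4):5/8,O:27/8)
total length: 11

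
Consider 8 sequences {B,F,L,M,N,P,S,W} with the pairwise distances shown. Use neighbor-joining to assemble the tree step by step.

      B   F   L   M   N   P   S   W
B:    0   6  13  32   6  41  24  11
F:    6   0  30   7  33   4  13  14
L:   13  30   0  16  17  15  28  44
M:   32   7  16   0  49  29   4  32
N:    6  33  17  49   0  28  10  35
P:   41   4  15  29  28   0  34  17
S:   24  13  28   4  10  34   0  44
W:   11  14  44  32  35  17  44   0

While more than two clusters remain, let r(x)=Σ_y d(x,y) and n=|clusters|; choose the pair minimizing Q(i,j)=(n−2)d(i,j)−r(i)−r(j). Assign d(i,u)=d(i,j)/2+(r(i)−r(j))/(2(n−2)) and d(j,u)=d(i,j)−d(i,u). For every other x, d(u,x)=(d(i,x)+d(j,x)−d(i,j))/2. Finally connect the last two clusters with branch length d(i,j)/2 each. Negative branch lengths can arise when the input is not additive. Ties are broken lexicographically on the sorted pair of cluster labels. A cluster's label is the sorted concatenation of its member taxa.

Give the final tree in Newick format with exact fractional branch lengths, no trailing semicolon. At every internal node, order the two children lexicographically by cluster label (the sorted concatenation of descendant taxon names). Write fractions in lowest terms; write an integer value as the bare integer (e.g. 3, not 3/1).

1. join M+S (d=4, Q=-302) ⇒ MS; edges |M|=3, |S|=1
  updated: d(B,MS)=26, d(F,MS)=8, d(L,MS)=20, d(MS,N)=55/2, d(MS,P)=59/2, d(MS,W)=36
2. join B+N (d=6, Q=-439/2) ⇒ BN; edges |B|=-27/20, |N|=147/20
  updated: d(BN,F)=33/2, d(BN,L)=12, d(BN,MS)=95/4, d(BN,P)=63/2, d(BN,W)=20
3. join BN+L (d=12, Q=-707/4) ⇒ BLN; edges |BN|=123/32, |L|=261/32
  updated: d(BLN,F)=69/4, d(BLN,MS)=127/8, d(BLN,P)=69/4, d(BLN,W)=26
4. join BLN+MS (d=127/8, Q=-945/8) ⇒ BLMNS; edges |BLN|=277/48, |MS|=485/48
  updated: d(BLMNS,F)=75/16, d(BLMNS,P)=247/16, d(BLMNS,W)=369/16
5. join BLMNS+F (d=75/16, Q=-113/2) ⇒ BFLMNS; edges |BLMNS|=239/32, |F|=-89/32
  updated: d(BFLMNS,P)=59/8, d(BFLMNS,W)=259/16
6. join BFLMNS+P (d=59/8, Q=-649/16) ⇒ BFLMNPS; edges |BFLMNS|=105/32, |P|=131/32
  updated: d(BFLMNPS,W)=413/32
7. join BFLMNPS+W (d=413/32) ⇒ BFLMNPSW; edges |BFLMNPS|=413/64, |W|=413/64
final tree: ((((((B:-27/20,N:147/20):123/32,L:261/32):277/48,(M:3,S:1):485/48):239/32,F:-89/32):105/32,P:131/32):413/64,W:413/64)
total length: 2011/32

((((((B:-27/20,N:147/20):123/32,L:261/32):277/48,(M:3,S:1):485/48):239/32,F:-89/32):105/32,P:131/32):413/64,W:413/64)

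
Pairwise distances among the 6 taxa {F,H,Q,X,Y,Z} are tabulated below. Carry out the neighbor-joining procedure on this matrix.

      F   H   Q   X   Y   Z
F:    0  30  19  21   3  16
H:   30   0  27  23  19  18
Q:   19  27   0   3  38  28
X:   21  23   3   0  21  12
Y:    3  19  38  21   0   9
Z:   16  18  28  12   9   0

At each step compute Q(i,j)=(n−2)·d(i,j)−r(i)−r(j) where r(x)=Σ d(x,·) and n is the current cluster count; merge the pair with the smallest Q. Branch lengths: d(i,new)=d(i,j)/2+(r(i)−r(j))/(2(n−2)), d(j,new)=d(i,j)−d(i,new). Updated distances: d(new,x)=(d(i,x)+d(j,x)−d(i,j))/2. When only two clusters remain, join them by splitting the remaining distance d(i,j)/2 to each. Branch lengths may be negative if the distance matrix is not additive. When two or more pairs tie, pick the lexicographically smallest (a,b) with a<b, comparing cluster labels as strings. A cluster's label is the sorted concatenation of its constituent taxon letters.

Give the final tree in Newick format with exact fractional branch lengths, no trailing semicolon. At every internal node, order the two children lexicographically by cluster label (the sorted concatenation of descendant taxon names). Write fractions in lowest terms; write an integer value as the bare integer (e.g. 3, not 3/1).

1. join Q+X (d=3, Q=-183) ⇒ QX; edges |Q|=47/8, |X|=-23/8
  updated: d(F,QX)=37/2, d(H,QX)=47/2, d(QX,Y)=28, d(QX,Z)=37/2
2. join F+Y (d=3, Q=-235/2) ⇒ FY; edges |F|=35/12, |Y|=1/12
  updated: d(FY,H)=23, d(FY,QX)=87/4, d(FY,Z)=11
3. join FY+Z (d=11, Q=-325/4) ⇒ FYZ; edges |FY|=121/16, |Z|=55/16
  updated: d(FYZ,H)=15, d(FYZ,QX)=117/8
4. join FYZ+H (d=15, Q=-425/8) ⇒ FHYZ; edges |FYZ|=49/16, |H|=191/16
  updated: d(FHYZ,QX)=185/16
5. join FHYZ+QX (d=185/16) ⇒ FHQXYZ; edges |FHYZ|=185/32, |QX|=185/32
final tree: ((((F:35/12,Y:1/12):121/16,Z:55/16):49/16,H:191/16):185/32,(Q:47/8,X:-23/8):185/32)
total length: 697/16

((((F:35/12,Y:1/12):121/16,Z:55/16):49/16,H:191/16):185/32,(Q:47/8,X:-23/8):185/32)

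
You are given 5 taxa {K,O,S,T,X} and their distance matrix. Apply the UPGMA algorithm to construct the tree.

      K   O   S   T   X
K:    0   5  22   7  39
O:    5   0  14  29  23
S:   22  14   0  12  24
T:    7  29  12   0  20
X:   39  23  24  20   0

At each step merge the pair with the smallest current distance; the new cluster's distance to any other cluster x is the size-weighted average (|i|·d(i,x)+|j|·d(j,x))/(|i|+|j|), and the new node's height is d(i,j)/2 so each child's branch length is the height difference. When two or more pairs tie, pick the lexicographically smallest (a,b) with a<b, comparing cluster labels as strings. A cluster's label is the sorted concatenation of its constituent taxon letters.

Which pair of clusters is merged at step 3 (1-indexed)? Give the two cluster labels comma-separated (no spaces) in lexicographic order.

KO,ST

iteration 1: select K,O (d=5); attach at lengths (5/2, 5/2); label the merged cluster KO
  updated: d(KO,S)=18, d(KO,T)=18, d(KO,X)=31
iteration 2: select S,T (d=12); attach at lengths (6, 6); label the merged cluster ST
  updated: d(KO,ST)=18, d(ST,X)=22
iteration 3: select KO,ST (d=18); attach at lengths (13/2, 3); label the merged cluster KOST
  updated: d(KOST,X)=53/2
iteration 4: select KOST,X (d=53/2); attach at lengths (17/4, 53/4); label the merged cluster KOSTX
final tree: (((K:5/2,O:5/2):13/2,(S:6,T:6):3):17/4,X:53/4)
total length: 44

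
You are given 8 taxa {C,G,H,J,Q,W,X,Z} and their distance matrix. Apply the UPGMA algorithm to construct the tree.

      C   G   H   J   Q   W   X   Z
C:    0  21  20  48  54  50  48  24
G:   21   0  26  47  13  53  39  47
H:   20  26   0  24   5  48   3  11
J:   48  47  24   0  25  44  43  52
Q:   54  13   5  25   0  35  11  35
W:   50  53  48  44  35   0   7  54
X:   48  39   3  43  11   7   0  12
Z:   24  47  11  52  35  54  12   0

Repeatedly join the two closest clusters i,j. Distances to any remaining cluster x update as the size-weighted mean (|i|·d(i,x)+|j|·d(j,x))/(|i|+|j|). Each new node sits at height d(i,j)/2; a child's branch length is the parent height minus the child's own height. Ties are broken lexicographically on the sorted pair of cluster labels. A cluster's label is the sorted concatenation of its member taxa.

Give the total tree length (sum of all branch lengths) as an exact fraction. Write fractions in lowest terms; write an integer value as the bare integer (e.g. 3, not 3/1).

iteration 1: select H,X (d=3); attach at lengths (3/2, 3/2); label the merged cluster HX
  updated: d(C,HX)=34, d(G,HX)=65/2, d(HX,J)=67/2, d(HX,Q)=8, d(HX,W)=55/2, d(HX,Z)=23/2
iteration 2: select HX,Q (d=8); attach at lengths (5/2, 4); label the merged cluster HQX
  updated: d(C,HQX)=122/3, d(G,HQX)=26, d(HQX,J)=92/3, d(HQX,W)=30, d(HQX,Z)=58/3
iteration 3: select HQX,Z (d=58/3); attach at lengths (17/3, 29/3); label the merged cluster HQXZ
  updated: d(C,HQXZ)=73/2, d(G,HQXZ)=125/4, d(HQXZ,J)=36, d(HQXZ,W)=36
iteration 4: select C,G (d=21); attach at lengths (21/2, 21/2); label the merged cluster CG
  updated: d(CG,HQXZ)=271/8, d(CG,J)=95/2, d(CG,W)=103/2
iteration 5: select CG,HQXZ (d=271/8); attach at lengths (103/16, 349/48); label the merged cluster CGHQXZ
  updated: d(CGHQXZ,J)=239/6, d(CGHQXZ,W)=247/6
iteration 6: select CGHQXZ,J (d=239/6); attach at lengths (143/48, 239/12); label the merged cluster CGHJQXZ
  updated: d(CGHJQXZ,W)=291/7
iteration 7: select CGHJQXZ,W (d=291/7); attach at lengths (73/84, 291/14); label the merged cluster CGHJQWXZ
final tree: ((((C:21/2,G:21/2):103/16,(((H:3/2,X:3/2):5/2,Q:4):17/3,Z:29/3):349/48):143/48,J:239/12):73/84,W:291/14)
total length: 34975/336

34975/336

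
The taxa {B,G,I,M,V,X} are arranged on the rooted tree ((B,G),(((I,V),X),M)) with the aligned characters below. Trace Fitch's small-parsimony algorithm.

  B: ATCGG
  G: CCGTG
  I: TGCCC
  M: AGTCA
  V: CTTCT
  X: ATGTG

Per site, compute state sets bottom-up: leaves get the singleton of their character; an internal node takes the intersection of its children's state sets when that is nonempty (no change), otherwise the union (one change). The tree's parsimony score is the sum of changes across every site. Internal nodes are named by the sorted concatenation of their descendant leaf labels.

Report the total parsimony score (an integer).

16

site 0, node BG: B={A} ∪ G={C} → {A,C} (+1)
site 0, node IV: I={T} ∪ V={C} → {C,T} (+1)
site 0, node IVX: IV={C,T} ∪ X={A} → {A,C,T} (+1)
site 0, node IMVX: IVX={A,C,T} ∩ M={A} → {A} (+0)
site 0, node BGIMVX: BG={A,C} ∩ IMVX={A} → {A} (+0)
site 1, node BG: B={T} ∪ G={C} → {C,T} (+1)
site 1, node IV: I={G} ∪ V={T} → {G,T} (+1)
site 1, node IVX: IV={G,T} ∩ X={T} → {T} (+0)
site 1, node IMVX: IVX={T} ∪ M={G} → {G,T} (+1)
site 1, node BGIMVX: BG={C,T} ∩ IMVX={G,T} → {T} (+0)
site 2, node BG: B={C} ∪ G={G} → {C,G} (+1)
site 2, node IV: I={C} ∪ V={T} → {C,T} (+1)
site 2, node IVX: IV={C,T} ∪ X={G} → {C,G,T} (+1)
site 2, node IMVX: IVX={C,G,T} ∩ M={T} → {T} (+0)
site 2, node BGIMVX: BG={C,G} ∪ IMVX={T} → {C,G,T} (+1)
site 3, node BG: B={G} ∪ G={T} → {G,T} (+1)
site 3, node IV: I={C} ∩ V={C} → {C} (+0)
site 3, node IVX: IV={C} ∪ X={T} → {C,T} (+1)
site 3, node IMVX: IVX={C,T} ∩ M={C} → {C} (+0)
site 3, node BGIMVX: BG={G,T} ∪ IMVX={C} → {C,G,T} (+1)
site 4, node BG: B={G} ∩ G={G} → {G} (+0)
site 4, node IV: I={C} ∪ V={T} → {C,T} (+1)
site 4, node IVX: IV={C,T} ∪ X={G} → {C,G,T} (+1)
site 4, node IMVX: IVX={C,G,T} ∪ M={A} → {A,C,G,T} (+1)
site 4, node BGIMVX: BG={G} ∩ IMVX={A,C,G,T} → {G} (+0)
per-site changes: [3, 3, 4, 3, 3]; total = 16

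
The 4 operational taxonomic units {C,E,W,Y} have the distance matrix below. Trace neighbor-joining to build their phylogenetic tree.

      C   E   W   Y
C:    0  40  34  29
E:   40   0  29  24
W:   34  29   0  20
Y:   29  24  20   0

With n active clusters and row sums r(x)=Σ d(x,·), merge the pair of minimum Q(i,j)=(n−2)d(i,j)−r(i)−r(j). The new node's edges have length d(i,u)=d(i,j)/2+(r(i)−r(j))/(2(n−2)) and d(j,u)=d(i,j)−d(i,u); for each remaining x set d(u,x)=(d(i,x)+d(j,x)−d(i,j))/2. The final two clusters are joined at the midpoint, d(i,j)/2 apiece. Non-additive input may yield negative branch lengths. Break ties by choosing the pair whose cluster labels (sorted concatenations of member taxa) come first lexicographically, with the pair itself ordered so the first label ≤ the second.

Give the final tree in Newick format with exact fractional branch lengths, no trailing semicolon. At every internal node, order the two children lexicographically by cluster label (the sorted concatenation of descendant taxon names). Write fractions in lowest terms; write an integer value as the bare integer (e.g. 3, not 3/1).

(((C:22,W:12):1/2,E:17):7/2,Y:7/2)

iteration 1: select C,W (d=34, Q=-118); attach at lengths (22, 12); label the merged cluster CW
  updated: d(CW,E)=35/2, d(CW,Y)=15/2
iteration 2: select CW,E (d=35/2, Q=-49); attach at lengths (1/2, 17); label the merged cluster CEW
  updated: d(CEW,Y)=7
iteration 3: select CEW,Y (d=7); attach at lengths (7/2, 7/2); label the merged cluster CEWY
final tree: (((C:22,W:12):1/2,E:17):7/2,Y:7/2)
total length: 117/2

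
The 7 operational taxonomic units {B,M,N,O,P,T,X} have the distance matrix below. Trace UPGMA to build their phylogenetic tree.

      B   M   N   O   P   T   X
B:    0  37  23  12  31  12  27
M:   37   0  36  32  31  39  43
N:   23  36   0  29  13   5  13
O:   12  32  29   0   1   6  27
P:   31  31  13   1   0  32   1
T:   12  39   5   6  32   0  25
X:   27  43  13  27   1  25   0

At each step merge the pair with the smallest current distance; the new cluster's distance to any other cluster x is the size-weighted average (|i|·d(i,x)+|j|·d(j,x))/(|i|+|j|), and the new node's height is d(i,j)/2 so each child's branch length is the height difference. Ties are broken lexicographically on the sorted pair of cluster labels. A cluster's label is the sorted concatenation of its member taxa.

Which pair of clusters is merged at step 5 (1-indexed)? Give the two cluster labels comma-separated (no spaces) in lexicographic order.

BNT,OPX

1. join O+P (d=1) ⇒ OP; edges |O|=1/2, |P|=1/2
  updated: d(B,OP)=43/2, d(M,OP)=63/2, d(N,OP)=21, d(OP,T)=19, d(OP,X)=14
2. join N+T (d=5) ⇒ NT; edges |N|=5/2, |T|=5/2
  updated: d(B,NT)=35/2, d(M,NT)=75/2, d(NT,OP)=20, d(NT,X)=19
3. join OP+X (d=14) ⇒ OPX; edges |OP|=13/2, |X|=7
  updated: d(B,OPX)=70/3, d(M,OPX)=106/3, d(NT,OPX)=59/3
4. join B+NT (d=35/2) ⇒ BNT; edges |B|=35/4, |NT|=25/4
  updated: d(BNT,M)=112/3, d(BNT,OPX)=188/9
5. join BNT+OPX (d=188/9) ⇒ BNOPTX; edges |BNT|=61/36, |OPX|=31/9
  updated: d(BNOPTX,M)=109/3
6. join BNOPTX+M (d=109/3) ⇒ BMNOPTX; edges |BNOPTX|=139/18, |M|=109/6
final tree: (((B:35/4,(N:5/2,T:5/2):25/4):61/36,((O:1/2,P:1/2):13/2,X:7):31/9):139/18,M:109/6)
total length: 2359/36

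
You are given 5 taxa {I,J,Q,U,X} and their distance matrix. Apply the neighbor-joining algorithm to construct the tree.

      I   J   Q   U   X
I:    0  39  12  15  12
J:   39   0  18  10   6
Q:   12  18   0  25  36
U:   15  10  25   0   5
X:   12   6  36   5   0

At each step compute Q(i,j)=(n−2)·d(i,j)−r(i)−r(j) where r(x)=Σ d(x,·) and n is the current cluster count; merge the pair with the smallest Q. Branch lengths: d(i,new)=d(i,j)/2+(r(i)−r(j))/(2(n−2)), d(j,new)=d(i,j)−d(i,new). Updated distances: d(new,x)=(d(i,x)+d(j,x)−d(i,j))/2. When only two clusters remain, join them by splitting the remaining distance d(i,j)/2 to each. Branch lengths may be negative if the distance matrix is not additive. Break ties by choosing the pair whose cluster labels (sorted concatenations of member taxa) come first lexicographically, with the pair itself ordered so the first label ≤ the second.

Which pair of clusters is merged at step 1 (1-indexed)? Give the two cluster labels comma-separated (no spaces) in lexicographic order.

step 1: merge (I,Q) at d=12, Q=-133; branch lengths I→23/6, Q→49/6; new cluster IQ
  updated: d(IQ,J)=45/2, d(IQ,U)=14, d(IQ,X)=18
step 2: merge (IQ,U) at d=14, Q=-111/2; branch lengths IQ→107/8, U→5/8; new cluster IQU
  updated: d(IQU,J)=37/4, d(IQU,X)=9/2
step 3: merge (IQU,J) at d=37/4, Q=-79/4; branch lengths IQU→31/8, J→43/8; new cluster IJQU
  updated: d(IJQU,X)=5/8
step 4: merge (IJQU,X) at d=5/8; branch lengths IJQU→5/16, X→5/16; new cluster IJQUX
final tree: ((((I:23/6,Q:49/6):107/8,U:5/8):31/8,J:43/8):5/16,X:5/16)
total length: 287/8

I,Q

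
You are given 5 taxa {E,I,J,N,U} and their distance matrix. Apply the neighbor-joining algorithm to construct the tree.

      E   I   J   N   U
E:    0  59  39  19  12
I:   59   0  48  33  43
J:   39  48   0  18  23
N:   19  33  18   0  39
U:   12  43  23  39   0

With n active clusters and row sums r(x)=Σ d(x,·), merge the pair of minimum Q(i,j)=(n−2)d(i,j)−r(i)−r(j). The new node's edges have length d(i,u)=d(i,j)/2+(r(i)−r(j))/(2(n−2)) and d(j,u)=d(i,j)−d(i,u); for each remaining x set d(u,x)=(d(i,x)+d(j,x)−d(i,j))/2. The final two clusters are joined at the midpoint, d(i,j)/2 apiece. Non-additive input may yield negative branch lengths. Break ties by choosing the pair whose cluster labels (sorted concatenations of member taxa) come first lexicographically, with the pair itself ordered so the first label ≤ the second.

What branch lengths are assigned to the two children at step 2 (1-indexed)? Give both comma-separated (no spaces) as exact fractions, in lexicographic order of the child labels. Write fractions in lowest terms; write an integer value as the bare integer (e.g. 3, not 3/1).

13,12

iteration 1: select E,U (d=12, Q=-210); attach at lengths (8, 4); label the merged cluster EU
  updated: d(EU,I)=45, d(EU,J)=25, d(EU,N)=23
iteration 2: select EU,J (d=25, Q=-134); attach at lengths (13, 12); label the merged cluster EJU
  updated: d(EJU,I)=34, d(EJU,N)=8
iteration 3: select EJU,I (d=34, Q=-75); attach at lengths (9/2, 59/2); label the merged cluster EIJU
  updated: d(EIJU,N)=7/2
iteration 4: select EIJU,N (d=7/2); attach at lengths (7/4, 7/4); label the merged cluster EIJNU
final tree: ((((E:8,U:4):13,J:12):9/2,I:59/2):7/4,N:7/4)
total length: 149/2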